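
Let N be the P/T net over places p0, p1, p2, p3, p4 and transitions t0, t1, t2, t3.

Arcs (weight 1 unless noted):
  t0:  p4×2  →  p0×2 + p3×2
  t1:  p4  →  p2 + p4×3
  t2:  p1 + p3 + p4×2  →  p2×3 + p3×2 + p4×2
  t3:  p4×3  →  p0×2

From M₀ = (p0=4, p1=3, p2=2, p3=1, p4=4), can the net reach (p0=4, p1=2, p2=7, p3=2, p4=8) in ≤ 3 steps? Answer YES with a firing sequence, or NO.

YES — reachable via ⟨t1, t1, t2⟩ (3 firings)

step 1: fire t1:  (p0=4, p1=3, p2=2, p3=1, p4=4) → (p0=4, p1=3, p2=3, p3=1, p4=6)
step 2: fire t1:  (p0=4, p1=3, p2=3, p3=1, p4=6) → (p0=4, p1=3, p2=4, p3=1, p4=8)
step 3: fire t2:  (p0=4, p1=3, p2=4, p3=1, p4=8) → (p0=4, p1=2, p2=7, p3=2, p4=8)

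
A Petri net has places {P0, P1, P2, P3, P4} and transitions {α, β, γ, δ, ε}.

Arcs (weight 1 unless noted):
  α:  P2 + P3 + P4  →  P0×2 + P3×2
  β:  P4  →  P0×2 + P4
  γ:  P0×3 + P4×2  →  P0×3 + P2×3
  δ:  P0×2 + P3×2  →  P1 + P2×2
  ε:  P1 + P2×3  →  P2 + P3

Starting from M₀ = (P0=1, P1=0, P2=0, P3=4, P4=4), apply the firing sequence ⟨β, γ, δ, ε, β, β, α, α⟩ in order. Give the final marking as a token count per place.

(P0=9, P1=0, P2=1, P3=5, P4=0)

step 1: fire β:  (P0=1, P1=0, P2=0, P3=4, P4=4) → (P0=3, P1=0, P2=0, P3=4, P4=4)
step 2: fire γ:  (P0=3, P1=0, P2=0, P3=4, P4=4) → (P0=3, P1=0, P2=3, P3=4, P4=2)
step 3: fire δ:  (P0=3, P1=0, P2=3, P3=4, P4=2) → (P0=1, P1=1, P2=5, P3=2, P4=2)
step 4: fire ε:  (P0=1, P1=1, P2=5, P3=2, P4=2) → (P0=1, P1=0, P2=3, P3=3, P4=2)
step 5: fire β:  (P0=1, P1=0, P2=3, P3=3, P4=2) → (P0=3, P1=0, P2=3, P3=3, P4=2)
step 6: fire β:  (P0=3, P1=0, P2=3, P3=3, P4=2) → (P0=5, P1=0, P2=3, P3=3, P4=2)
step 7: fire α:  (P0=5, P1=0, P2=3, P3=3, P4=2) → (P0=7, P1=0, P2=2, P3=4, P4=1)
step 8: fire α:  (P0=7, P1=0, P2=2, P3=4, P4=1) → (P0=9, P1=0, P2=1, P3=5, P4=0)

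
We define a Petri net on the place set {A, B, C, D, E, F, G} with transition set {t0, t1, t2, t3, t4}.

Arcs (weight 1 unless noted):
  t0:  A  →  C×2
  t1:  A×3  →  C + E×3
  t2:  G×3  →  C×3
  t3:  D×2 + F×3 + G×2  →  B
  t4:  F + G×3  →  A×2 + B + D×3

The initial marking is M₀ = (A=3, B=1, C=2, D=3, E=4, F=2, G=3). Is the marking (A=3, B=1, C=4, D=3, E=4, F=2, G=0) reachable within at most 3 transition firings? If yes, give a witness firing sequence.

NO — not reachable within 3 firings

depth 0: 1 marking
depth 1: 5 markings reached so far
depth 2: 10 markings reached so far
depth 3: 14 markings reached so far
target is not among the 14 markings reachable within 3 steps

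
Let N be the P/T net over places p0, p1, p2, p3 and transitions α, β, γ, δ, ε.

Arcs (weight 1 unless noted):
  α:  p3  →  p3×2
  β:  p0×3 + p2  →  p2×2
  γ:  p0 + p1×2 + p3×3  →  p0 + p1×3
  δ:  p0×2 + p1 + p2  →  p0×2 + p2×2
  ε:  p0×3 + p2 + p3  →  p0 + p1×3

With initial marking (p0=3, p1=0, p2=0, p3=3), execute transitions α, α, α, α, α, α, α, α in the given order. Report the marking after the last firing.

(p0=3, p1=0, p2=0, p3=11)

step 1: fire α:  (p0=3, p1=0, p2=0, p3=3) → (p0=3, p1=0, p2=0, p3=4)
step 2: fire α:  (p0=3, p1=0, p2=0, p3=4) → (p0=3, p1=0, p2=0, p3=5)
step 3: fire α:  (p0=3, p1=0, p2=0, p3=5) → (p0=3, p1=0, p2=0, p3=6)
step 4: fire α:  (p0=3, p1=0, p2=0, p3=6) → (p0=3, p1=0, p2=0, p3=7)
step 5: fire α:  (p0=3, p1=0, p2=0, p3=7) → (p0=3, p1=0, p2=0, p3=8)
step 6: fire α:  (p0=3, p1=0, p2=0, p3=8) → (p0=3, p1=0, p2=0, p3=9)
step 7: fire α:  (p0=3, p1=0, p2=0, p3=9) → (p0=3, p1=0, p2=0, p3=10)
step 8: fire α:  (p0=3, p1=0, p2=0, p3=10) → (p0=3, p1=0, p2=0, p3=11)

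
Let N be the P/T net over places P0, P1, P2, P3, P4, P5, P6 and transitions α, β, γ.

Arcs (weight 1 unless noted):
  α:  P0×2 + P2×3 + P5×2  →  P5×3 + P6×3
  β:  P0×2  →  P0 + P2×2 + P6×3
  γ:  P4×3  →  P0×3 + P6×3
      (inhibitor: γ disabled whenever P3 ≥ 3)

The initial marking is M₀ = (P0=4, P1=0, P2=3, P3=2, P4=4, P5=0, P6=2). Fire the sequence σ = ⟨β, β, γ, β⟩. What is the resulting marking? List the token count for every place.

step 1: fire β:  (P0=4, P1=0, P2=3, P3=2, P4=4, P5=0, P6=2) → (P0=3, P1=0, P2=5, P3=2, P4=4, P5=0, P6=5)
step 2: fire β:  (P0=3, P1=0, P2=5, P3=2, P4=4, P5=0, P6=5) → (P0=2, P1=0, P2=7, P3=2, P4=4, P5=0, P6=8)
step 3: fire γ:  (P0=2, P1=0, P2=7, P3=2, P4=4, P5=0, P6=8) → (P0=5, P1=0, P2=7, P3=2, P4=1, P5=0, P6=11)
step 4: fire β:  (P0=5, P1=0, P2=7, P3=2, P4=1, P5=0, P6=11) → (P0=4, P1=0, P2=9, P3=2, P4=1, P5=0, P6=14)

(P0=4, P1=0, P2=9, P3=2, P4=1, P5=0, P6=14)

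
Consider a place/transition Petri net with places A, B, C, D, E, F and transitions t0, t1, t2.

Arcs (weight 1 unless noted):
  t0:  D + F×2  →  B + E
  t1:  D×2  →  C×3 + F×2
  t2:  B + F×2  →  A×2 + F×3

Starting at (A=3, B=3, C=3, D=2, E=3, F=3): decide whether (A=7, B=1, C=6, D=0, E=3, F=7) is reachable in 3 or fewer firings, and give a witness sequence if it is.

YES — reachable via ⟨t1, t2, t2⟩ (3 firings)

step 1: fire t1:  (A=3, B=3, C=3, D=2, E=3, F=3) → (A=3, B=3, C=6, D=0, E=3, F=5)
step 2: fire t2:  (A=3, B=3, C=6, D=0, E=3, F=5) → (A=5, B=2, C=6, D=0, E=3, F=6)
step 3: fire t2:  (A=5, B=2, C=6, D=0, E=3, F=6) → (A=7, B=1, C=6, D=0, E=3, F=7)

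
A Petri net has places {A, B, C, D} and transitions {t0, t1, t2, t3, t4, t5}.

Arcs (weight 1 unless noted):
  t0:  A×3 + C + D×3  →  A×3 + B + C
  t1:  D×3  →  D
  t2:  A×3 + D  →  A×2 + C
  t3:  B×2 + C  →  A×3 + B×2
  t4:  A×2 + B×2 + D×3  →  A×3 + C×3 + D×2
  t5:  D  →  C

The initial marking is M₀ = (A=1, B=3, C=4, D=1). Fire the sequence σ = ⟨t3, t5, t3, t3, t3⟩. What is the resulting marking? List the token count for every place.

(A=13, B=3, C=1, D=0)

step 1: fire t3:  (A=1, B=3, C=4, D=1) → (A=4, B=3, C=3, D=1)
step 2: fire t5:  (A=4, B=3, C=3, D=1) → (A=4, B=3, C=4, D=0)
step 3: fire t3:  (A=4, B=3, C=4, D=0) → (A=7, B=3, C=3, D=0)
step 4: fire t3:  (A=7, B=3, C=3, D=0) → (A=10, B=3, C=2, D=0)
step 5: fire t3:  (A=10, B=3, C=2, D=0) → (A=13, B=3, C=1, D=0)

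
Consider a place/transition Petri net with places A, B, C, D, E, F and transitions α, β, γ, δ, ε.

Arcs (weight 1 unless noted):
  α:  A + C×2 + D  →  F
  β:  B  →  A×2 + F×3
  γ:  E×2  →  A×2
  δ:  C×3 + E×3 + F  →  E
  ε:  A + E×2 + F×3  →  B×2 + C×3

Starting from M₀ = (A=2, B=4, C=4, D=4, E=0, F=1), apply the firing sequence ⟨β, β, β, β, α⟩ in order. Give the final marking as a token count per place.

(A=9, B=0, C=2, D=3, E=0, F=14)

step 1: fire β:  (A=2, B=4, C=4, D=4, E=0, F=1) → (A=4, B=3, C=4, D=4, E=0, F=4)
step 2: fire β:  (A=4, B=3, C=4, D=4, E=0, F=4) → (A=6, B=2, C=4, D=4, E=0, F=7)
step 3: fire β:  (A=6, B=2, C=4, D=4, E=0, F=7) → (A=8, B=1, C=4, D=4, E=0, F=10)
step 4: fire β:  (A=8, B=1, C=4, D=4, E=0, F=10) → (A=10, B=0, C=4, D=4, E=0, F=13)
step 5: fire α:  (A=10, B=0, C=4, D=4, E=0, F=13) → (A=9, B=0, C=2, D=3, E=0, F=14)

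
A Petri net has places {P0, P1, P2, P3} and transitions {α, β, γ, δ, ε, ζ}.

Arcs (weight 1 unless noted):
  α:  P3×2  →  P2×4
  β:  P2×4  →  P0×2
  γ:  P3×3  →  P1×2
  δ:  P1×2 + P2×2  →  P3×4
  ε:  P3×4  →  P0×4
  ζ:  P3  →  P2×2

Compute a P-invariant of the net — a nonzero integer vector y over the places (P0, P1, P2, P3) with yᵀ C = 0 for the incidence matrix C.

y = (P0:2, P1:3, P2:1, P3:2)

Incidence matrix C (rows=places, cols=transitions):
        α    β    γ    δ    ε    ζ
   P0   0    2    0    0    4    0
   P1   0    0    2   -2    0    0
   P2   4   -4    0   -2    0    2
   P3  -2    0   -3    4   -4   -1

Candidate y = [2, 3, 1, 2]; check y·C column-wise:
  col α: 2·0 + 3·0 + 1·4 + 2·-2 = 0
  col β: 2·2 + 3·0 + 1·-4 + 2·0 = 0
  col γ: 2·0 + 3·2 + 1·0 + 2·-3 = 0
  col δ: 2·0 + 3·-2 + 1·-2 + 2·4 = 0
  col ε: 2·4 + 3·0 + 1·0 + 2·-4 = 0
  col ζ: 2·0 + 3·0 + 1·2 + 2·-1 = 0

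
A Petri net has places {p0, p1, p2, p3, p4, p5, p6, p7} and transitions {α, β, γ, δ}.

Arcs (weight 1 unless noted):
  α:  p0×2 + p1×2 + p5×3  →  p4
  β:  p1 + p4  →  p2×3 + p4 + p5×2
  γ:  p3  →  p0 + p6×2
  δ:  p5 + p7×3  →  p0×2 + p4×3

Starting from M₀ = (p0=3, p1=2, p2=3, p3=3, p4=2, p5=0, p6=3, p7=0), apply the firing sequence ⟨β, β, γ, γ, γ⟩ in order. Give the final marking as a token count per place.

(p0=6, p1=0, p2=9, p3=0, p4=2, p5=4, p6=9, p7=0)

step 1: fire β:  (p0=3, p1=2, p2=3, p3=3, p4=2, p5=0, p6=3, p7=0) → (p0=3, p1=1, p2=6, p3=3, p4=2, p5=2, p6=3, p7=0)
step 2: fire β:  (p0=3, p1=1, p2=6, p3=3, p4=2, p5=2, p6=3, p7=0) → (p0=3, p1=0, p2=9, p3=3, p4=2, p5=4, p6=3, p7=0)
step 3: fire γ:  (p0=3, p1=0, p2=9, p3=3, p4=2, p5=4, p6=3, p7=0) → (p0=4, p1=0, p2=9, p3=2, p4=2, p5=4, p6=5, p7=0)
step 4: fire γ:  (p0=4, p1=0, p2=9, p3=2, p4=2, p5=4, p6=5, p7=0) → (p0=5, p1=0, p2=9, p3=1, p4=2, p5=4, p6=7, p7=0)
step 5: fire γ:  (p0=5, p1=0, p2=9, p3=1, p4=2, p5=4, p6=7, p7=0) → (p0=6, p1=0, p2=9, p3=0, p4=2, p5=4, p6=9, p7=0)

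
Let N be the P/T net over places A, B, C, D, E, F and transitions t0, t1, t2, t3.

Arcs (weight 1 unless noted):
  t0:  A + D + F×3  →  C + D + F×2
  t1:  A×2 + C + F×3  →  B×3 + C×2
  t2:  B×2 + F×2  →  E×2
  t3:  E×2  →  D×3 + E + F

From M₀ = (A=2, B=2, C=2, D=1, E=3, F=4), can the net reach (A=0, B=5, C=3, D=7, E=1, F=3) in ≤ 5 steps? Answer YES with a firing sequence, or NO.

step 1: fire t1:  (A=2, B=2, C=2, D=1, E=3, F=4) → (A=0, B=5, C=3, D=1, E=3, F=1)
step 2: fire t3:  (A=0, B=5, C=3, D=1, E=3, F=1) → (A=0, B=5, C=3, D=4, E=2, F=2)
step 3: fire t3:  (A=0, B=5, C=3, D=4, E=2, F=2) → (A=0, B=5, C=3, D=7, E=1, F=3)

YES — reachable via ⟨t1, t3, t3⟩ (3 firings)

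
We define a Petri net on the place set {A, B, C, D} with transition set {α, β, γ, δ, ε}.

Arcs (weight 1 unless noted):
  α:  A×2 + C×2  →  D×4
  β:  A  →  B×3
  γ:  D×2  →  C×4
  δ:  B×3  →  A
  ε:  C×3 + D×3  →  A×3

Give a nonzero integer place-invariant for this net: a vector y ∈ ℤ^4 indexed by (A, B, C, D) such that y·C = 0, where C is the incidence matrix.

y = (A:3, B:1, C:1, D:2)

Incidence matrix C (rows=places, cols=transitions):
        α    β    γ    δ    ε
    A  -2   -1    0    1    3
    B   0    3    0   -3    0
    C  -2    0    4    0   -3
    D   4    0   -2    0   -3

Candidate y = [3, 1, 1, 2]; check y·C column-wise:
  col α: 3·-2 + 1·0 + 1·-2 + 2·4 = 0
  col β: 3·-1 + 1·3 + 1·0 + 2·0 = 0
  col γ: 3·0 + 1·0 + 1·4 + 2·-2 = 0
  col δ: 3·1 + 1·-3 + 1·0 + 2·0 = 0
  col ε: 3·3 + 1·0 + 1·-3 + 2·-3 = 0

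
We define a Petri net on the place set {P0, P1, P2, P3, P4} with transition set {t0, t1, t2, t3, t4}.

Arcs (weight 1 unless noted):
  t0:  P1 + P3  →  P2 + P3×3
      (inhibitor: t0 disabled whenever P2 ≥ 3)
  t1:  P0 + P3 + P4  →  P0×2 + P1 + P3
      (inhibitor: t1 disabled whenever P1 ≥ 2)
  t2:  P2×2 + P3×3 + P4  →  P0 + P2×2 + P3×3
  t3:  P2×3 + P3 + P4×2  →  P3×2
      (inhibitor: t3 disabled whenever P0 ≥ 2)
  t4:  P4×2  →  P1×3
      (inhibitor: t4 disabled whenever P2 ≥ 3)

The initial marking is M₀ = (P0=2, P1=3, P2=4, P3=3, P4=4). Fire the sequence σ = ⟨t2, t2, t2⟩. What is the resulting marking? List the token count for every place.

(P0=5, P1=3, P2=4, P3=3, P4=1)

step 1: fire t2:  (P0=2, P1=3, P2=4, P3=3, P4=4) → (P0=3, P1=3, P2=4, P3=3, P4=3)
step 2: fire t2:  (P0=3, P1=3, P2=4, P3=3, P4=3) → (P0=4, P1=3, P2=4, P3=3, P4=2)
step 3: fire t2:  (P0=4, P1=3, P2=4, P3=3, P4=2) → (P0=5, P1=3, P2=4, P3=3, P4=1)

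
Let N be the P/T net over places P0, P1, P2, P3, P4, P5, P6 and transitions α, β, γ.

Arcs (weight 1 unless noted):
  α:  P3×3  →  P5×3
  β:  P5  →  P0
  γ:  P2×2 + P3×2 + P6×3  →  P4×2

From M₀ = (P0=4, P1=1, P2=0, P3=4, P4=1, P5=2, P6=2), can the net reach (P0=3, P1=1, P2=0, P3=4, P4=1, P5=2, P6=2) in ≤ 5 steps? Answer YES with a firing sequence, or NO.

NO — not reachable within 5 firings

depth 0: 1 marking
depth 1: 3 markings reached so far
depth 2: 5 markings reached so far
depth 3: 6 markings reached so far
depth 4: 7 markings reached so far
depth 5: 8 markings reached so far
target is not among the 8 markings reachable within 5 steps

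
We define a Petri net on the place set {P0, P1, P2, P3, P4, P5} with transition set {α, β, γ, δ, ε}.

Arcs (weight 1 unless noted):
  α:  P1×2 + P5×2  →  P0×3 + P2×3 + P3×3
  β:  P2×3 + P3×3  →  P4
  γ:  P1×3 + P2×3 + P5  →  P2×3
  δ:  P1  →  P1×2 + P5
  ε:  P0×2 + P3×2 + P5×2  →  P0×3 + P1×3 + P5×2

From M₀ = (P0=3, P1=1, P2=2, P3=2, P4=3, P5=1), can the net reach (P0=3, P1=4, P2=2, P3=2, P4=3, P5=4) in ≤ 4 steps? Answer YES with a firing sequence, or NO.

YES — reachable via ⟨δ, δ, δ⟩ (3 firings)

step 1: fire δ:  (P0=3, P1=1, P2=2, P3=2, P4=3, P5=1) → (P0=3, P1=2, P2=2, P3=2, P4=3, P5=2)
step 2: fire δ:  (P0=3, P1=2, P2=2, P3=2, P4=3, P5=2) → (P0=3, P1=3, P2=2, P3=2, P4=3, P5=3)
step 3: fire δ:  (P0=3, P1=3, P2=2, P3=2, P4=3, P5=3) → (P0=3, P1=4, P2=2, P3=2, P4=3, P5=4)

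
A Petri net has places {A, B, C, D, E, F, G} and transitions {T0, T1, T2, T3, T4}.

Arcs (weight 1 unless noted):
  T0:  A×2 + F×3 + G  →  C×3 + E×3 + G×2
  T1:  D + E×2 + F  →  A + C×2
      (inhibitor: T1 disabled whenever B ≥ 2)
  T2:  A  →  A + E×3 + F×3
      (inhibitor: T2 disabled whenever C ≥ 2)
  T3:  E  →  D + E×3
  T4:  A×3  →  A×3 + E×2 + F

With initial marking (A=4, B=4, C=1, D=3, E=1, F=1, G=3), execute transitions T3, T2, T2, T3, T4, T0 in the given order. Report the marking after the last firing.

(A=2, B=4, C=4, D=5, E=16, F=5, G=4)

step 1: fire T3:  (A=4, B=4, C=1, D=3, E=1, F=1, G=3) → (A=4, B=4, C=1, D=4, E=3, F=1, G=3)
step 2: fire T2:  (A=4, B=4, C=1, D=4, E=3, F=1, G=3) → (A=4, B=4, C=1, D=4, E=6, F=4, G=3)
step 3: fire T2:  (A=4, B=4, C=1, D=4, E=6, F=4, G=3) → (A=4, B=4, C=1, D=4, E=9, F=7, G=3)
step 4: fire T3:  (A=4, B=4, C=1, D=4, E=9, F=7, G=3) → (A=4, B=4, C=1, D=5, E=11, F=7, G=3)
step 5: fire T4:  (A=4, B=4, C=1, D=5, E=11, F=7, G=3) → (A=4, B=4, C=1, D=5, E=13, F=8, G=3)
step 6: fire T0:  (A=4, B=4, C=1, D=5, E=13, F=8, G=3) → (A=2, B=4, C=4, D=5, E=16, F=5, G=4)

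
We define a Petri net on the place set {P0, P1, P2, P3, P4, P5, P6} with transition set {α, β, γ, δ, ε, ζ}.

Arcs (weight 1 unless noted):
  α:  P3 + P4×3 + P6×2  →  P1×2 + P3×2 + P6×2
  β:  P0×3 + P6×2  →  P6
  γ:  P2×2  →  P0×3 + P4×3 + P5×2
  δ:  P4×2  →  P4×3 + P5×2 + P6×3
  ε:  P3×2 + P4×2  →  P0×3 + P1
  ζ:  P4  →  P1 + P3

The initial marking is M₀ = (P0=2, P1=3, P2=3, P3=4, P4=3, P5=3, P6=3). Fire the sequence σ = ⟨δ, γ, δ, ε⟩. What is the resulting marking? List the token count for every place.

step 1: fire δ:  (P0=2, P1=3, P2=3, P3=4, P4=3, P5=3, P6=3) → (P0=2, P1=3, P2=3, P3=4, P4=4, P5=5, P6=6)
step 2: fire γ:  (P0=2, P1=3, P2=3, P3=4, P4=4, P5=5, P6=6) → (P0=5, P1=3, P2=1, P3=4, P4=7, P5=7, P6=6)
step 3: fire δ:  (P0=5, P1=3, P2=1, P3=4, P4=7, P5=7, P6=6) → (P0=5, P1=3, P2=1, P3=4, P4=8, P5=9, P6=9)
step 4: fire ε:  (P0=5, P1=3, P2=1, P3=4, P4=8, P5=9, P6=9) → (P0=8, P1=4, P2=1, P3=2, P4=6, P5=9, P6=9)

(P0=8, P1=4, P2=1, P3=2, P4=6, P5=9, P6=9)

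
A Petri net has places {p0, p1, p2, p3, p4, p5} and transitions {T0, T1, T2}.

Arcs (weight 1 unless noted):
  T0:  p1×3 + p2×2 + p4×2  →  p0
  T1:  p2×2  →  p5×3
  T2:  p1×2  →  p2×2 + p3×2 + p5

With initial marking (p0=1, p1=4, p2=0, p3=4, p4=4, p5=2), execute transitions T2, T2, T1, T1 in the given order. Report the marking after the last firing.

(p0=1, p1=0, p2=0, p3=8, p4=4, p5=10)

step 1: fire T2:  (p0=1, p1=4, p2=0, p3=4, p4=4, p5=2) → (p0=1, p1=2, p2=2, p3=6, p4=4, p5=3)
step 2: fire T2:  (p0=1, p1=2, p2=2, p3=6, p4=4, p5=3) → (p0=1, p1=0, p2=4, p3=8, p4=4, p5=4)
step 3: fire T1:  (p0=1, p1=0, p2=4, p3=8, p4=4, p5=4) → (p0=1, p1=0, p2=2, p3=8, p4=4, p5=7)
step 4: fire T1:  (p0=1, p1=0, p2=2, p3=8, p4=4, p5=7) → (p0=1, p1=0, p2=0, p3=8, p4=4, p5=10)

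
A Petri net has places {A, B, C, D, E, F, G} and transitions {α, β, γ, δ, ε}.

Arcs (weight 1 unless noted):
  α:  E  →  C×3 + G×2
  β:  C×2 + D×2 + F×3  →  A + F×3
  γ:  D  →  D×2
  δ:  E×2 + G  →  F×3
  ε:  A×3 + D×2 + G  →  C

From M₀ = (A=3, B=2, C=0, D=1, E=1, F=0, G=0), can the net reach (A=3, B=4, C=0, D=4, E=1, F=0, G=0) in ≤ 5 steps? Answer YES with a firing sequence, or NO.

NO — not reachable within 5 firings

depth 0: 1 marking
depth 1: 3 markings reached so far
depth 2: 5 markings reached so far
depth 3: 8 markings reached so far
depth 4: 11 markings reached so far
depth 5: 14 markings reached so far
target is not among the 14 markings reachable within 5 steps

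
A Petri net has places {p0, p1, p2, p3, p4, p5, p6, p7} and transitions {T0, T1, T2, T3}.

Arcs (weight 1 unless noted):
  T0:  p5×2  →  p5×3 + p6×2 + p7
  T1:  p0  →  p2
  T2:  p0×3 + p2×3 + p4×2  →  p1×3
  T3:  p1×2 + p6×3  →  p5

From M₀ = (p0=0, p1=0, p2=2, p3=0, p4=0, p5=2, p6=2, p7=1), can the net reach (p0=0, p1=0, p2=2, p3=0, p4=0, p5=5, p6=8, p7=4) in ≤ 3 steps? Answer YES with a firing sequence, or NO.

YES — reachable via ⟨T0, T0, T0⟩ (3 firings)

step 1: fire T0:  (p0=0, p1=0, p2=2, p3=0, p4=0, p5=2, p6=2, p7=1) → (p0=0, p1=0, p2=2, p3=0, p4=0, p5=3, p6=4, p7=2)
step 2: fire T0:  (p0=0, p1=0, p2=2, p3=0, p4=0, p5=3, p6=4, p7=2) → (p0=0, p1=0, p2=2, p3=0, p4=0, p5=4, p6=6, p7=3)
step 3: fire T0:  (p0=0, p1=0, p2=2, p3=0, p4=0, p5=4, p6=6, p7=3) → (p0=0, p1=0, p2=2, p3=0, p4=0, p5=5, p6=8, p7=4)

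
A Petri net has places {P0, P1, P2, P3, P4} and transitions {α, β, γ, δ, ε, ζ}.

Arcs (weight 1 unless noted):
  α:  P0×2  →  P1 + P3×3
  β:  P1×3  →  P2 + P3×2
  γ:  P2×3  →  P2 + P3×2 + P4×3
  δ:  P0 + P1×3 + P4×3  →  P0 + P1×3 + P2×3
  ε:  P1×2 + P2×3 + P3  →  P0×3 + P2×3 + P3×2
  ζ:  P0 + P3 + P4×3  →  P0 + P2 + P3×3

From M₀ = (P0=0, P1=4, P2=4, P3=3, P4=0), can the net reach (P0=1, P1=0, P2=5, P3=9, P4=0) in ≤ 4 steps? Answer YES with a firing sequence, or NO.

YES — reachable via ⟨ε, α, β⟩ (3 firings)

step 1: fire ε:  (P0=0, P1=4, P2=4, P3=3, P4=0) → (P0=3, P1=2, P2=4, P3=4, P4=0)
step 2: fire α:  (P0=3, P1=2, P2=4, P3=4, P4=0) → (P0=1, P1=3, P2=4, P3=7, P4=0)
step 3: fire β:  (P0=1, P1=3, P2=4, P3=7, P4=0) → (P0=1, P1=0, P2=5, P3=9, P4=0)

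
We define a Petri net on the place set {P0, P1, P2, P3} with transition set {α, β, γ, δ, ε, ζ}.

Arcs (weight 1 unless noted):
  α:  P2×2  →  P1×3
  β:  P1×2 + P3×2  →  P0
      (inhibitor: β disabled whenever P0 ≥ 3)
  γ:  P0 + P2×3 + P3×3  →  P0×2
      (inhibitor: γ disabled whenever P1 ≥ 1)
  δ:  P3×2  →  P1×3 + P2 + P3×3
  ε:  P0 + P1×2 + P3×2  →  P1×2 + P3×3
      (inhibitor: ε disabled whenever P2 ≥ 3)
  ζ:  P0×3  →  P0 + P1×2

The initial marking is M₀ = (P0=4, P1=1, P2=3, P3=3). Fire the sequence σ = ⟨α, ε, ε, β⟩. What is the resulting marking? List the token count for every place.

step 1: fire α:  (P0=4, P1=1, P2=3, P3=3) → (P0=4, P1=4, P2=1, P3=3)
step 2: fire ε:  (P0=4, P1=4, P2=1, P3=3) → (P0=3, P1=4, P2=1, P3=4)
step 3: fire ε:  (P0=3, P1=4, P2=1, P3=4) → (P0=2, P1=4, P2=1, P3=5)
step 4: fire β:  (P0=2, P1=4, P2=1, P3=5) → (P0=3, P1=2, P2=1, P3=3)

(P0=3, P1=2, P2=1, P3=3)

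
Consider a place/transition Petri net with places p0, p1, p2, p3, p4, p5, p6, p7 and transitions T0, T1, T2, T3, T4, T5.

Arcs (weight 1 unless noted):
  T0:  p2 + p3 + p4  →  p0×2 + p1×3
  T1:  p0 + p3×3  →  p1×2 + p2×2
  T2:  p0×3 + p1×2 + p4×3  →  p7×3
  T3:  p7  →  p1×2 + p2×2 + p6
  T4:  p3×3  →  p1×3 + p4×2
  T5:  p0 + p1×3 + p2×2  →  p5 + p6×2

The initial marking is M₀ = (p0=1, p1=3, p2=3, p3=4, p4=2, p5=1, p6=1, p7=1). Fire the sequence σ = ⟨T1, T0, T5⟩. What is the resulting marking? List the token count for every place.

(p0=1, p1=5, p2=2, p3=0, p4=1, p5=2, p6=3, p7=1)

step 1: fire T1:  (p0=1, p1=3, p2=3, p3=4, p4=2, p5=1, p6=1, p7=1) → (p0=0, p1=5, p2=5, p3=1, p4=2, p5=1, p6=1, p7=1)
step 2: fire T0:  (p0=0, p1=5, p2=5, p3=1, p4=2, p5=1, p6=1, p7=1) → (p0=2, p1=8, p2=4, p3=0, p4=1, p5=1, p6=1, p7=1)
step 3: fire T5:  (p0=2, p1=8, p2=4, p3=0, p4=1, p5=1, p6=1, p7=1) → (p0=1, p1=5, p2=2, p3=0, p4=1, p5=2, p6=3, p7=1)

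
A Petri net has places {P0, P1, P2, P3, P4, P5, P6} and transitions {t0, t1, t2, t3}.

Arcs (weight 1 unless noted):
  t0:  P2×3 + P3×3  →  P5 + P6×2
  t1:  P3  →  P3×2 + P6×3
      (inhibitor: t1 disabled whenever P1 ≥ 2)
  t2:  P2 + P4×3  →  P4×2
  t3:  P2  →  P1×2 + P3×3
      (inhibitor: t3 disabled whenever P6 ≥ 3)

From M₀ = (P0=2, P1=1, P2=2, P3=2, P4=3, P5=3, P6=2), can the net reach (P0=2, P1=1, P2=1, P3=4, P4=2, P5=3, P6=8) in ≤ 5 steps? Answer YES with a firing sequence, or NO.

YES — reachable via ⟨t1, t1, t2⟩ (3 firings)

step 1: fire t1:  (P0=2, P1=1, P2=2, P3=2, P4=3, P5=3, P6=2) → (P0=2, P1=1, P2=2, P3=3, P4=3, P5=3, P6=5)
step 2: fire t1:  (P0=2, P1=1, P2=2, P3=3, P4=3, P5=3, P6=5) → (P0=2, P1=1, P2=2, P3=4, P4=3, P5=3, P6=8)
step 3: fire t2:  (P0=2, P1=1, P2=2, P3=4, P4=3, P5=3, P6=8) → (P0=2, P1=1, P2=1, P3=4, P4=2, P5=3, P6=8)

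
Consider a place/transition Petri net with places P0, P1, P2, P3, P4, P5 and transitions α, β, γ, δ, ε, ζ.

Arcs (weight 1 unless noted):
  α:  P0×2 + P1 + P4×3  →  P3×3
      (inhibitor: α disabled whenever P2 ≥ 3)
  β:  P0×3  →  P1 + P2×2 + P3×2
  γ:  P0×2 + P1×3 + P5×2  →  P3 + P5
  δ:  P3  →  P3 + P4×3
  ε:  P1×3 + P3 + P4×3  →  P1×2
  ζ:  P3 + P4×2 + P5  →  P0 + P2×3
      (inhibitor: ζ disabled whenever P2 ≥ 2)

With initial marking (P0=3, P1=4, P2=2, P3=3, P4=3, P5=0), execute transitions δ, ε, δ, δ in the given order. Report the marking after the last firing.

step 1: fire δ:  (P0=3, P1=4, P2=2, P3=3, P4=3, P5=0) → (P0=3, P1=4, P2=2, P3=3, P4=6, P5=0)
step 2: fire ε:  (P0=3, P1=4, P2=2, P3=3, P4=6, P5=0) → (P0=3, P1=3, P2=2, P3=2, P4=3, P5=0)
step 3: fire δ:  (P0=3, P1=3, P2=2, P3=2, P4=3, P5=0) → (P0=3, P1=3, P2=2, P3=2, P4=6, P5=0)
step 4: fire δ:  (P0=3, P1=3, P2=2, P3=2, P4=6, P5=0) → (P0=3, P1=3, P2=2, P3=2, P4=9, P5=0)

(P0=3, P1=3, P2=2, P3=2, P4=9, P5=0)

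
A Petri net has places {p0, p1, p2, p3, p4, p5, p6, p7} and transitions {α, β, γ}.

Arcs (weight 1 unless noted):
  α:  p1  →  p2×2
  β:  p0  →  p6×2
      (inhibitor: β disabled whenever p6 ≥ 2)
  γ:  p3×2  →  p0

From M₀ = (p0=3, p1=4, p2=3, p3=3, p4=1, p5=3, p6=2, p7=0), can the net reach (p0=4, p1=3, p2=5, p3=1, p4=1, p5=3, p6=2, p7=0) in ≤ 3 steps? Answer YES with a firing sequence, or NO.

YES — reachable via ⟨α, γ⟩ (2 firings)

step 1: fire α:  (p0=3, p1=4, p2=3, p3=3, p4=1, p5=3, p6=2, p7=0) → (p0=3, p1=3, p2=5, p3=3, p4=1, p5=3, p6=2, p7=0)
step 2: fire γ:  (p0=3, p1=3, p2=5, p3=3, p4=1, p5=3, p6=2, p7=0) → (p0=4, p1=3, p2=5, p3=1, p4=1, p5=3, p6=2, p7=0)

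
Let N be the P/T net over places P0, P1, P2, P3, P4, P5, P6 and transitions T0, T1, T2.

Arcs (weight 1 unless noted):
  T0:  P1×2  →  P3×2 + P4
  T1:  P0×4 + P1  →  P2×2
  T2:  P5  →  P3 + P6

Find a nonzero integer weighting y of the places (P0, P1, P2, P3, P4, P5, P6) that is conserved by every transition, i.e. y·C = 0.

y = (P0:1, P1:0, P2:2, P3:0, P4:0, P5:0, P6:0)

Incidence matrix C (rows=places, cols=transitions):
       T0   T1   T2
   P0   0   -4    0
   P1  -2   -1    0
   P2   0    2    0
   P3   2    0    1
   P4   1    0    0
   P5   0    0   -1
   P6   0    0    1

Candidate y = [1, 0, 2, 0, 0, 0, 0]; check y·C column-wise:
  col T0: 1·0 + 0·-2 + 2·0 + 0·2 + 0·1 = 0
  col T1: 1·-4 + 0·-1 + 2·2 = 0
  col T2: 1·0 + 2·0 + 0·1 + 0·-1 + 0·1 = 0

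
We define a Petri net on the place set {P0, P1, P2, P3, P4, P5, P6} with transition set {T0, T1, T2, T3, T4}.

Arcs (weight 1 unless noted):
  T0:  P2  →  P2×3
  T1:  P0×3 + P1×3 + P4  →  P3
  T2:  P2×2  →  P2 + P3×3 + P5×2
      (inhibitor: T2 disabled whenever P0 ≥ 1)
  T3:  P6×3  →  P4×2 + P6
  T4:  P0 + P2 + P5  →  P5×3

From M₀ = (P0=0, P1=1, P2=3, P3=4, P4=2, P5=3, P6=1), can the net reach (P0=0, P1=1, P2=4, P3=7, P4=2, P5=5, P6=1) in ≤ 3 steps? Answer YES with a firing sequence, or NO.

step 1: fire T0:  (P0=0, P1=1, P2=3, P3=4, P4=2, P5=3, P6=1) → (P0=0, P1=1, P2=5, P3=4, P4=2, P5=3, P6=1)
step 2: fire T2:  (P0=0, P1=1, P2=5, P3=4, P4=2, P5=3, P6=1) → (P0=0, P1=1, P2=4, P3=7, P4=2, P5=5, P6=1)

YES — reachable via ⟨T0, T2⟩ (2 firings)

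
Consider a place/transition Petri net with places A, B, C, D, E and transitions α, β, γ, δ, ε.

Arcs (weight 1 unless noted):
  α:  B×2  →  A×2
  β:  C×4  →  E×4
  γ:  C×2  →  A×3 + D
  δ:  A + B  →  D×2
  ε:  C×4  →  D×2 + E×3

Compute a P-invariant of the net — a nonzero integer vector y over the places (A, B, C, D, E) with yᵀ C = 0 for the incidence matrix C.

Incidence matrix C (rows=places, cols=transitions):
        α    β    γ    δ    ε
    A   2    0    3   -1    0
    B  -2    0    0   -1    0
    C   0   -4   -2    0   -4
    D   0    0    1    2    2
    E   0    4    0    0    3

Candidate y = [1, 1, 2, 1, 2]; check y·C column-wise:
  col α: 1·2 + 1·-2 + 2·0 + 1·0 + 2·0 = 0
  col β: 1·0 + 1·0 + 2·-4 + 1·0 + 2·4 = 0
  col γ: 1·3 + 1·0 + 2·-2 + 1·1 + 2·0 = 0
  col δ: 1·-1 + 1·-1 + 2·0 + 1·2 + 2·0 = 0
  col ε: 1·0 + 1·0 + 2·-4 + 1·2 + 2·3 = 0

y = (A:1, B:1, C:2, D:1, E:2)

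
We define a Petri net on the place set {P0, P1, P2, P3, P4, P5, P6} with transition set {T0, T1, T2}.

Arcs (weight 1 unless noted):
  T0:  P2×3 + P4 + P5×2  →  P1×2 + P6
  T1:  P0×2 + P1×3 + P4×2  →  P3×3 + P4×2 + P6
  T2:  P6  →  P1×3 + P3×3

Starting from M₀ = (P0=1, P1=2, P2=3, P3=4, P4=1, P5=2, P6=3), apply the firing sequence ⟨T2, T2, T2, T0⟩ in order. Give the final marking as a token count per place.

(P0=1, P1=13, P2=0, P3=13, P4=0, P5=0, P6=1)

step 1: fire T2:  (P0=1, P1=2, P2=3, P3=4, P4=1, P5=2, P6=3) → (P0=1, P1=5, P2=3, P3=7, P4=1, P5=2, P6=2)
step 2: fire T2:  (P0=1, P1=5, P2=3, P3=7, P4=1, P5=2, P6=2) → (P0=1, P1=8, P2=3, P3=10, P4=1, P5=2, P6=1)
step 3: fire T2:  (P0=1, P1=8, P2=3, P3=10, P4=1, P5=2, P6=1) → (P0=1, P1=11, P2=3, P3=13, P4=1, P5=2, P6=0)
step 4: fire T0:  (P0=1, P1=11, P2=3, P3=13, P4=1, P5=2, P6=0) → (P0=1, P1=13, P2=0, P3=13, P4=0, P5=0, P6=1)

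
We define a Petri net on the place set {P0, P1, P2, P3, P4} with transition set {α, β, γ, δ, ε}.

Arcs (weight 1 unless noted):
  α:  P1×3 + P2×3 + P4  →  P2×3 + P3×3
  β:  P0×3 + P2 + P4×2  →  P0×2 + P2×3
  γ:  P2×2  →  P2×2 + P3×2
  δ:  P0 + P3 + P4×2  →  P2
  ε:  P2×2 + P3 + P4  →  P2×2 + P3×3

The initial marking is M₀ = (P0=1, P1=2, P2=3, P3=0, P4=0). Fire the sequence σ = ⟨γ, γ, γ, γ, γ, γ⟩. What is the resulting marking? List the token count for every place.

(P0=1, P1=2, P2=3, P3=12, P4=0)

step 1: fire γ:  (P0=1, P1=2, P2=3, P3=0, P4=0) → (P0=1, P1=2, P2=3, P3=2, P4=0)
step 2: fire γ:  (P0=1, P1=2, P2=3, P3=2, P4=0) → (P0=1, P1=2, P2=3, P3=4, P4=0)
step 3: fire γ:  (P0=1, P1=2, P2=3, P3=4, P4=0) → (P0=1, P1=2, P2=3, P3=6, P4=0)
step 4: fire γ:  (P0=1, P1=2, P2=3, P3=6, P4=0) → (P0=1, P1=2, P2=3, P3=8, P4=0)
step 5: fire γ:  (P0=1, P1=2, P2=3, P3=8, P4=0) → (P0=1, P1=2, P2=3, P3=10, P4=0)
step 6: fire γ:  (P0=1, P1=2, P2=3, P3=10, P4=0) → (P0=1, P1=2, P2=3, P3=12, P4=0)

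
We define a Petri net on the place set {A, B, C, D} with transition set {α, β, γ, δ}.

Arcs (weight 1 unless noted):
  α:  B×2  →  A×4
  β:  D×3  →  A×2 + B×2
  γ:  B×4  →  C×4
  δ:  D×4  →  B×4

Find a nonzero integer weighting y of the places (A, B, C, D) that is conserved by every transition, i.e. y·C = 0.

Incidence matrix C (rows=places, cols=transitions):
        α    β    γ    δ
    A   4    2    0    0
    B  -2    2   -4    4
    C   0    0    4    0
    D   0   -3    0   -4

Candidate y = [1, 2, 2, 2]; check y·C column-wise:
  col α: 1·4 + 2·-2 + 2·0 + 2·0 = 0
  col β: 1·2 + 2·2 + 2·0 + 2·-3 = 0
  col γ: 1·0 + 2·-4 + 2·4 + 2·0 = 0
  col δ: 1·0 + 2·4 + 2·0 + 2·-4 = 0

y = (A:1, B:2, C:2, D:2)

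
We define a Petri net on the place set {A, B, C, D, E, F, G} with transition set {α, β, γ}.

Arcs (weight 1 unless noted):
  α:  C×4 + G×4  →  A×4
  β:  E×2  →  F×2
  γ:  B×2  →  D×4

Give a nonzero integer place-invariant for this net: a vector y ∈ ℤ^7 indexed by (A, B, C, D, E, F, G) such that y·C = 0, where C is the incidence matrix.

Incidence matrix C (rows=places, cols=transitions):
        α    β    γ
    A   4    0    0
    B   0    0   -2
    C  -4    0    0
    D   0    0    4
    E   0   -2    0
    F   0    2    0
    G  -4    0    0

Candidate y = [1, 0, 1, 0, 0, 0, 0]; check y·C column-wise:
  col α: 1·4 + 1·-4 + 0·-4 = 0
  col β: 1·0 + 1·0 + 0·-2 + 0·2 = 0
  col γ: 1·0 + 0·-2 + 1·0 + 0·4 = 0

y = (A:1, B:0, C:1, D:0, E:0, F:0, G:0)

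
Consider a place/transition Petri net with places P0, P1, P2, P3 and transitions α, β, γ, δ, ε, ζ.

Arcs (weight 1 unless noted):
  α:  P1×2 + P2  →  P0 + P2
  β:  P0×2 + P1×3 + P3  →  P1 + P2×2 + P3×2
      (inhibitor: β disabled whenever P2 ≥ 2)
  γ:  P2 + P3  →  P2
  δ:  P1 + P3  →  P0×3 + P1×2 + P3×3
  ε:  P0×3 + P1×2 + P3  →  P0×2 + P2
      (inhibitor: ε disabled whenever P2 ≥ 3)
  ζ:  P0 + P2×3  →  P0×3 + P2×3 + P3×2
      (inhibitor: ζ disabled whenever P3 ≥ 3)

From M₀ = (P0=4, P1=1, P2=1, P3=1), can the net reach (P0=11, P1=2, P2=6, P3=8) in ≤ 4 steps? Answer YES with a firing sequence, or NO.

NO — not reachable within 4 firings

depth 0: 1 marking
depth 1: 3 markings reached so far
depth 2: 7 markings reached so far
depth 3: 15 markings reached so far
depth 4: 27 markings reached so far
target is not among the 27 markings reachable within 4 steps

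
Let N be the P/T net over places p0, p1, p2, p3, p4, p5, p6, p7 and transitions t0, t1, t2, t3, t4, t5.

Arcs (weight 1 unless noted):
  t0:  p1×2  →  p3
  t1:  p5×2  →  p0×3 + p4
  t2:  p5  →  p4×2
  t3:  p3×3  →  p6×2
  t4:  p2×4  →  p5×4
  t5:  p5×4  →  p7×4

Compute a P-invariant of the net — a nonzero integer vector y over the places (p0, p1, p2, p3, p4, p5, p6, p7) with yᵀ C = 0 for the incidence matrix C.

Incidence matrix C (rows=places, cols=transitions):
       t0   t1   t2   t3   t4   t5
   p0   0    3    0    0    0    0
   p1  -2    0    0    0    0    0
   p2   0    0    0    0   -4    0
   p3   1    0    0   -3    0    0
   p4   0    1    2    0    0    0
   p5   0   -2   -1    0    4   -4
   p6   0    0    0    2    0    0
   p7   0    0    0    0    0    4

Candidate y = [0, 1, 0, 2, 0, 0, 3, 0]; check y·C column-wise:
  col t0: 1·-2 + 2·1 + 3·0 = 0
  col t1: 0·3 + 1·0 + 2·0 + 0·1 + 0·-2 + 3·0 = 0
  col t2: 1·0 + 2·0 + 0·2 + 0·-1 + 3·0 = 0
  col t3: 1·0 + 2·-3 + 3·2 = 0
  col t4: 1·0 + 0·-4 + 2·0 + 0·4 + 3·0 = 0
  col t5: 1·0 + 2·0 + 0·-4 + 3·0 + 0·4 = 0

y = (p0:0, p1:1, p2:0, p3:2, p4:0, p5:0, p6:3, p7:0)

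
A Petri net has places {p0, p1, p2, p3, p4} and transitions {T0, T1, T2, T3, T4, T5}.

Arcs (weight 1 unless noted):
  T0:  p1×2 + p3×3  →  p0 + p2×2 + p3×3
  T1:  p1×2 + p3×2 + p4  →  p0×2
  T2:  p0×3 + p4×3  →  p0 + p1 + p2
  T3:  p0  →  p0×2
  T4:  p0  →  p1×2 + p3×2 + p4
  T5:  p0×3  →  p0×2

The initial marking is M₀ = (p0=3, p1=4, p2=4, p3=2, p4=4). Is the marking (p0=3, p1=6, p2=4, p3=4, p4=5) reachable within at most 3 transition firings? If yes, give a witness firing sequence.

step 1: fire T3:  (p0=3, p1=4, p2=4, p3=2, p4=4) → (p0=4, p1=4, p2=4, p3=2, p4=4)
step 2: fire T4:  (p0=4, p1=4, p2=4, p3=2, p4=4) → (p0=3, p1=6, p2=4, p3=4, p4=5)

YES — reachable via ⟨T3, T4⟩ (2 firings)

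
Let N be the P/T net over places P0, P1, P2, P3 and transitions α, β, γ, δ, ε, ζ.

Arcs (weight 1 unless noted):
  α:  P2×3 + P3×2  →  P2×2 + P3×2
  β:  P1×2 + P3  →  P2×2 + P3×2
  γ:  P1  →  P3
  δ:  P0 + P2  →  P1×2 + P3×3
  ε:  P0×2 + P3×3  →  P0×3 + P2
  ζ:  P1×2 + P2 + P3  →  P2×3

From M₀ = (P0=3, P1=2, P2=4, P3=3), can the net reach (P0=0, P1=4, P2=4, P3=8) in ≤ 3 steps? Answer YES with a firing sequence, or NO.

depth 0: 1 marking
depth 1: 7 markings reached so far
depth 2: 21 markings reached so far
depth 3: 50 markings reached so far
target is not among the 50 markings reachable within 3 steps

NO — not reachable within 3 firings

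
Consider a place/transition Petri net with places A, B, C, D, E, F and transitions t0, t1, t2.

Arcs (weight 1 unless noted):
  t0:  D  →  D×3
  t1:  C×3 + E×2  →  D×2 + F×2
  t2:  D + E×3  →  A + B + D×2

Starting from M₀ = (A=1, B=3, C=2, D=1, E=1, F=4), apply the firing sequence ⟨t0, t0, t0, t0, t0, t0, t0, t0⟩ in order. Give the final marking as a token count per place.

step 1: fire t0:  (A=1, B=3, C=2, D=1, E=1, F=4) → (A=1, B=3, C=2, D=3, E=1, F=4)
step 2: fire t0:  (A=1, B=3, C=2, D=3, E=1, F=4) → (A=1, B=3, C=2, D=5, E=1, F=4)
step 3: fire t0:  (A=1, B=3, C=2, D=5, E=1, F=4) → (A=1, B=3, C=2, D=7, E=1, F=4)
step 4: fire t0:  (A=1, B=3, C=2, D=7, E=1, F=4) → (A=1, B=3, C=2, D=9, E=1, F=4)
step 5: fire t0:  (A=1, B=3, C=2, D=9, E=1, F=4) → (A=1, B=3, C=2, D=11, E=1, F=4)
step 6: fire t0:  (A=1, B=3, C=2, D=11, E=1, F=4) → (A=1, B=3, C=2, D=13, E=1, F=4)
step 7: fire t0:  (A=1, B=3, C=2, D=13, E=1, F=4) → (A=1, B=3, C=2, D=15, E=1, F=4)
step 8: fire t0:  (A=1, B=3, C=2, D=15, E=1, F=4) → (A=1, B=3, C=2, D=17, E=1, F=4)

(A=1, B=3, C=2, D=17, E=1, F=4)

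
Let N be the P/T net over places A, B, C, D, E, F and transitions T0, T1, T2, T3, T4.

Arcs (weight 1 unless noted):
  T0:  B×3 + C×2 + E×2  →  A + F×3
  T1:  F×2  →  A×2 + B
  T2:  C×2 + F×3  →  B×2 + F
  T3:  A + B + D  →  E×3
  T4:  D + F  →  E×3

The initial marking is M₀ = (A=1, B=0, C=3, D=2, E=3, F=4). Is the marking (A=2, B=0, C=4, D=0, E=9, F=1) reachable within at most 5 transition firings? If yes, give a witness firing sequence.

depth 0: 1 marking
depth 1: 4 markings reached so far
depth 2: 11 markings reached so far
depth 3: 17 markings reached so far
depth 4: 19 markings reached so far
depth 5: 19 markings reached so far
(frontier empty at depth 5; search complete)
target is not among the 19 markings reachable within 5 steps

NO — not reachable within 5 firings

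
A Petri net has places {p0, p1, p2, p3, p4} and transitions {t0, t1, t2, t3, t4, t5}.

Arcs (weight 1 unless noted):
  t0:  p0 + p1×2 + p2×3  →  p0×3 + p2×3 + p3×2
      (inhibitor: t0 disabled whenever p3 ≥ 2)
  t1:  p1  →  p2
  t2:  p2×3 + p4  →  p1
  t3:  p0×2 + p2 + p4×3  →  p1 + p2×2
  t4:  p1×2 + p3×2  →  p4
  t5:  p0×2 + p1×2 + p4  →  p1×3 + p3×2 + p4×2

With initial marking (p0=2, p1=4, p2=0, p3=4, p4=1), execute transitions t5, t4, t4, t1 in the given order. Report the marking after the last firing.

(p0=0, p1=0, p2=1, p3=2, p4=4)

step 1: fire t5:  (p0=2, p1=4, p2=0, p3=4, p4=1) → (p0=0, p1=5, p2=0, p3=6, p4=2)
step 2: fire t4:  (p0=0, p1=5, p2=0, p3=6, p4=2) → (p0=0, p1=3, p2=0, p3=4, p4=3)
step 3: fire t4:  (p0=0, p1=3, p2=0, p3=4, p4=3) → (p0=0, p1=1, p2=0, p3=2, p4=4)
step 4: fire t1:  (p0=0, p1=1, p2=0, p3=2, p4=4) → (p0=0, p1=0, p2=1, p3=2, p4=4)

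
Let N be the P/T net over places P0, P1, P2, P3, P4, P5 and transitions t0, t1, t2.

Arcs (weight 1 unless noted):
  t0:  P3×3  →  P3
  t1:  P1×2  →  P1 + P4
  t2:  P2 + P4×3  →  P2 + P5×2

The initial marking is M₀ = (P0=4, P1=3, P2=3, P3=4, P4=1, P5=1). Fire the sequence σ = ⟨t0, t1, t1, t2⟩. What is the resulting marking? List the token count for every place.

(P0=4, P1=1, P2=3, P3=2, P4=0, P5=3)

step 1: fire t0:  (P0=4, P1=3, P2=3, P3=4, P4=1, P5=1) → (P0=4, P1=3, P2=3, P3=2, P4=1, P5=1)
step 2: fire t1:  (P0=4, P1=3, P2=3, P3=2, P4=1, P5=1) → (P0=4, P1=2, P2=3, P3=2, P4=2, P5=1)
step 3: fire t1:  (P0=4, P1=2, P2=3, P3=2, P4=2, P5=1) → (P0=4, P1=1, P2=3, P3=2, P4=3, P5=1)
step 4: fire t2:  (P0=4, P1=1, P2=3, P3=2, P4=3, P5=1) → (P0=4, P1=1, P2=3, P3=2, P4=0, P5=3)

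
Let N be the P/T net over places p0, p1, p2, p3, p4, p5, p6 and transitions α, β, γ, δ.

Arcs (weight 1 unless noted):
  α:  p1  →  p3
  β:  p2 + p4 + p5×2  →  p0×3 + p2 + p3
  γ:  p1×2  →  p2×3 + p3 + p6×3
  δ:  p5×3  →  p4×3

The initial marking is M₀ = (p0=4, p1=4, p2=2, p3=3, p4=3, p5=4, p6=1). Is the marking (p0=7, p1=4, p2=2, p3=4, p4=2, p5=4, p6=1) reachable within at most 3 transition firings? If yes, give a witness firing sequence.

depth 0: 1 marking
depth 1: 5 markings reached so far
depth 2: 13 markings reached so far
depth 3: 23 markings reached so far
target is not among the 23 markings reachable within 3 steps

NO — not reachable within 3 firings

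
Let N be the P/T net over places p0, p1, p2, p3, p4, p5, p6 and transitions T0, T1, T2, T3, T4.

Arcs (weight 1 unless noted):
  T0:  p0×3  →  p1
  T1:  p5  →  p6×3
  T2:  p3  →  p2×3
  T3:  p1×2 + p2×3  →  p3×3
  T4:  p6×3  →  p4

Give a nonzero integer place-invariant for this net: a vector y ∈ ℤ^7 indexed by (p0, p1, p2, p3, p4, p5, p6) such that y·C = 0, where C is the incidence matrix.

Incidence matrix C (rows=places, cols=transitions):
       T0   T1   T2   T3   T4
   p0  -3    0    0    0    0
   p1   1    0    0   -2    0
   p2   0    0    3   -3    0
   p3   0    0   -1    3    0
   p4   0    0    0    0    1
   p5   0   -1    0    0    0
   p6   0    3    0    0   -3

Candidate y = [1, 3, 1, 3, 0, 0, 0]; check y·C column-wise:
  col T0: 1·-3 + 3·1 + 1·0 + 3·0 = 0
  col T1: 1·0 + 3·0 + 1·0 + 3·0 + 0·-1 + 0·3 = 0
  col T2: 1·0 + 3·0 + 1·3 + 3·-1 = 0
  col T3: 1·0 + 3·-2 + 1·-3 + 3·3 = 0
  col T4: 1·0 + 3·0 + 1·0 + 3·0 + 0·1 + 0·-3 = 0

y = (p0:1, p1:3, p2:1, p3:3, p4:0, p5:0, p6:0)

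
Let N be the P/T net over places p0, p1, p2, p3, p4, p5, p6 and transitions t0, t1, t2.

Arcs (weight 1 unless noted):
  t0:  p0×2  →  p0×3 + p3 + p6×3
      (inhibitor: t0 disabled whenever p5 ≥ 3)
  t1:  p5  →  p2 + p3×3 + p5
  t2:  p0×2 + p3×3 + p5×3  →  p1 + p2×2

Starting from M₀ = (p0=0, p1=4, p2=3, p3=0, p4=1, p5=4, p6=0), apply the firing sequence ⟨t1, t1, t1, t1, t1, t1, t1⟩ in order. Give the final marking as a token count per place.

step 1: fire t1:  (p0=0, p1=4, p2=3, p3=0, p4=1, p5=4, p6=0) → (p0=0, p1=4, p2=4, p3=3, p4=1, p5=4, p6=0)
step 2: fire t1:  (p0=0, p1=4, p2=4, p3=3, p4=1, p5=4, p6=0) → (p0=0, p1=4, p2=5, p3=6, p4=1, p5=4, p6=0)
step 3: fire t1:  (p0=0, p1=4, p2=5, p3=6, p4=1, p5=4, p6=0) → (p0=0, p1=4, p2=6, p3=9, p4=1, p5=4, p6=0)
step 4: fire t1:  (p0=0, p1=4, p2=6, p3=9, p4=1, p5=4, p6=0) → (p0=0, p1=4, p2=7, p3=12, p4=1, p5=4, p6=0)
step 5: fire t1:  (p0=0, p1=4, p2=7, p3=12, p4=1, p5=4, p6=0) → (p0=0, p1=4, p2=8, p3=15, p4=1, p5=4, p6=0)
step 6: fire t1:  (p0=0, p1=4, p2=8, p3=15, p4=1, p5=4, p6=0) → (p0=0, p1=4, p2=9, p3=18, p4=1, p5=4, p6=0)
step 7: fire t1:  (p0=0, p1=4, p2=9, p3=18, p4=1, p5=4, p6=0) → (p0=0, p1=4, p2=10, p3=21, p4=1, p5=4, p6=0)

(p0=0, p1=4, p2=10, p3=21, p4=1, p5=4, p6=0)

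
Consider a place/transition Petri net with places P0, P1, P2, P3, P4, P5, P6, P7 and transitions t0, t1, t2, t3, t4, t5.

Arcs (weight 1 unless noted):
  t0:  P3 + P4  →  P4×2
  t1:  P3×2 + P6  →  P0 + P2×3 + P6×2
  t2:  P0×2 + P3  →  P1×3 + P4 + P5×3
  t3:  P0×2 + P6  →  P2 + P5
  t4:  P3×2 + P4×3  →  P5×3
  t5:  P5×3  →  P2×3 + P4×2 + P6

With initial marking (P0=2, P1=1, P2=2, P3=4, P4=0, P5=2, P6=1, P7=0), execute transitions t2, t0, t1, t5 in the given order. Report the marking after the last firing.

(P0=1, P1=4, P2=8, P3=0, P4=4, P5=2, P6=3, P7=0)

step 1: fire t2:  (P0=2, P1=1, P2=2, P3=4, P4=0, P5=2, P6=1, P7=0) → (P0=0, P1=4, P2=2, P3=3, P4=1, P5=5, P6=1, P7=0)
step 2: fire t0:  (P0=0, P1=4, P2=2, P3=3, P4=1, P5=5, P6=1, P7=0) → (P0=0, P1=4, P2=2, P3=2, P4=2, P5=5, P6=1, P7=0)
step 3: fire t1:  (P0=0, P1=4, P2=2, P3=2, P4=2, P5=5, P6=1, P7=0) → (P0=1, P1=4, P2=5, P3=0, P4=2, P5=5, P6=2, P7=0)
step 4: fire t5:  (P0=1, P1=4, P2=5, P3=0, P4=2, P5=5, P6=2, P7=0) → (P0=1, P1=4, P2=8, P3=0, P4=4, P5=2, P6=3, P7=0)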